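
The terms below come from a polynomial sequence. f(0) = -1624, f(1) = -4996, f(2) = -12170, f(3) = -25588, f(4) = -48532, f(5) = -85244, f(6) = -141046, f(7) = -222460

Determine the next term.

Δ: -3372, -7174, -13418, -22944, -36712, -55802, -81414
Δ²: -3802, -6244, -9526, -13768, -19090, -25612
Δ³: -2442, -3282, -4242, -5322, -6522
Δ⁴: -840, -960, -1080, -1200
Δ⁵: -120, -120, -120
Fifth differences constant at -120.
-1200 − 120 = -1320;  -6522 − 1320 = -7842;  -25612 − 7842 = -33454;  -81414 − 33454 = -114868;  -222460 − 114868 = -337328

-337328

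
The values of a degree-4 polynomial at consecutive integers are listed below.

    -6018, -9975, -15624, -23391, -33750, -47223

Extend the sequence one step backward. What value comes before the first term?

-3375

Δ: -3957  -5649  -7767  -10359  -13473
Δ²: -1692  -2118  -2592  -3114
Δ³: -426  -474  -522
Δ⁴: -48  -48
The fourth differences are constant at -48.
Work back: -426 + 48 = -378;  -1692 + 378 = -1314;  -3957 + 1314 = -2643;  -6018 + 2643 = -3375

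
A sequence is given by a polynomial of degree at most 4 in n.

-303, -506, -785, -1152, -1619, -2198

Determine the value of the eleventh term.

-7193

First differences: -203, -279, -367, -467, -579
Second differences: -76, -88, -100, -112
Third differences: -12, -12, -12
The third differences are constant (-12).
-112 − 12 = -124;  -579 − 124 = -703;  -2198 − 703 = -2901
-124 − 12 = -136;  -703 − 136 = -839;  -2901 − 839 = -3740
-136 − 12 = -148;  -839 − 148 = -987;  -3740 − 987 = -4727
-148 − 12 = -160;  -987 − 160 = -1147;  -4727 − 1147 = -5874
-160 − 12 = -172;  -1147 − 172 = -1319;  -5874 − 1319 = -7193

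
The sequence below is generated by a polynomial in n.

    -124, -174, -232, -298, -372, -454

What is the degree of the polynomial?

2

D1: -50, -58, -66, -74, -82
D2: -8, -8, -8, -8
The second differences are constant, so the polynomial has degree 2.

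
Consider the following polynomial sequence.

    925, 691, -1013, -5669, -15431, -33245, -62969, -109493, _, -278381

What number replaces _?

-178859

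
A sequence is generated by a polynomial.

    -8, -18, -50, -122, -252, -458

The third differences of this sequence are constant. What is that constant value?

Δ: -10, -32, -72, -130, -206
Δ²: -22, -40, -58, -76
Δ³: -18, -18, -18

-18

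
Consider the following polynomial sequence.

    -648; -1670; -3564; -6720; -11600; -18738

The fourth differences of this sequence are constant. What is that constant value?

-72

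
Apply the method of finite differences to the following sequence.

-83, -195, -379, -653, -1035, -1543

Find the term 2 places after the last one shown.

Δ: -112 , -184 , -274 , -382 , -508
Δ²: -72 , -90 , -108 , -126
Δ³: -18 , -18 , -18
The third differences are constant (-18).
-126 − 18 = -144;  -508 − 144 = -652;  -1543 − 652 = -2195
-144 − 18 = -162;  -652 − 162 = -814;  -2195 − 814 = -3009

-3009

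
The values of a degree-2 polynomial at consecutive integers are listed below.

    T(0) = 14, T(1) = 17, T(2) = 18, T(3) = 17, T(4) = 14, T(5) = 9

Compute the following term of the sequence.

First differences: 3, 1, -1, -3, -5
Second differences: -2, -2, -2, -2
Second differences constant at -2.
-5 − 2 = -7;  9 − 7 = 2

2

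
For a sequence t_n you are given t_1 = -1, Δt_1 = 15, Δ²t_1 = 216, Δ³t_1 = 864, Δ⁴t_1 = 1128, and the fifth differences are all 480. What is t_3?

245

Build the table forward from the leading diagonal:
Fifth differences: 480, 480, 480
Fourth differences: 1128, 1608, 2088
Third differences: 864, 1992, 3600
Second differences: 216, 1080, 3072
First differences: 15, 231, 1311
t: -1, 14, 245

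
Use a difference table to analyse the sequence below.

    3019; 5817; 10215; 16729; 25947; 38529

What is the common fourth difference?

72

First differences: 2798, 4398, 6514, 9218, 12582
Second differences: 1600, 2116, 2704, 3364
Third differences: 516, 588, 660
Fourth differences: 72, 72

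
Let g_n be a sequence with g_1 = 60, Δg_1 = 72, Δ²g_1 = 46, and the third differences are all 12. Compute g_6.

1000

Build the table forward from the leading diagonal:
Third differences: 12, 12, 12, 12, 12, 12
Second differences: 46, 58, 70, 82, 94, 106
First differences: 72, 118, 176, 246, 328, 422
g: 60, 132, 250, 426, 672, 1000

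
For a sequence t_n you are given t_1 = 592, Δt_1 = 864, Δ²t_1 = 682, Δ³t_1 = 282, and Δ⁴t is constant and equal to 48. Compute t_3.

3002

Build the table forward from the leading diagonal:
Δ⁴: 48  48  48
Δ³: 282  330  378
Δ²: 682  964  1294
Δ: 864  1546  2510
t: 592  1456  3002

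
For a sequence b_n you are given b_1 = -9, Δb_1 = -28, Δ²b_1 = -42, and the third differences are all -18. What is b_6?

-749

Build the table forward from the leading diagonal:
D3: -18  -18  -18  -18  -18  -18
D2: -42  -60  -78  -96  -114  -132
D1: -28  -70  -130  -208  -304  -418
b: -9  -37  -107  -237  -445  -749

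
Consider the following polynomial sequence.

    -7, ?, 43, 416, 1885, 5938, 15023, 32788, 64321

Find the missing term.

Using the last 7 terms:
D1: 373, 1469, 4053, 9085, 17765, 31533
D2: 1096, 2584, 5032, 8680, 13768
D3: 1488, 2448, 3648, 5088
D4: 960, 1200, 1440
D5: 240, 240
Constant fifth difference = 240.
Extend backward: 960 − 240 = 720;  1488 − 720 = 768;  1096 − 768 = 328;  373 − 328 = 45;  43 − 45 = -2

-2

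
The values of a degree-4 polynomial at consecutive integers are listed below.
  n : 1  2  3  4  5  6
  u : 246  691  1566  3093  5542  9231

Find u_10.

First differences: 445 , 875 , 1527 , 2449 , 3689
Second differences: 430 , 652 , 922 , 1240
Third differences: 222 , 270 , 318
Fourth differences: 48 , 48
Fourth differences constant at 48.
318 + 48 = 366;  1240 + 366 = 1606;  3689 + 1606 = 5295;  9231 + 5295 = 14526
366 + 48 = 414;  1606 + 414 = 2020;  5295 + 2020 = 7315;  14526 + 7315 = 21841
414 + 48 = 462;  2020 + 462 = 2482;  7315 + 2482 = 9797;  21841 + 9797 = 31638
462 + 48 = 510;  2482 + 510 = 2992;  9797 + 2992 = 12789;  31638 + 12789 = 44427

44427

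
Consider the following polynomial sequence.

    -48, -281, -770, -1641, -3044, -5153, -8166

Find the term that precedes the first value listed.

Δ: -233, -489, -871, -1403, -2109, -3013
Δ²: -256, -382, -532, -706, -904
Δ³: -126, -150, -174, -198
Δ⁴: -24, -24, -24
The fourth differences are constant at -24.
Work back: -126 + 24 = -102;  -256 + 102 = -154;  -233 + 154 = -79;  -48 + 79 = 31

31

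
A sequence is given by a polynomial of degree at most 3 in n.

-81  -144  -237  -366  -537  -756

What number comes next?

D1: -63, -93, -129, -171, -219
D2: -30, -36, -42, -48
D3: -6, -6, -6
Third differences constant at -6.
-48 − 6 = -54;  -219 − 54 = -273;  -756 − 273 = -1029

-1029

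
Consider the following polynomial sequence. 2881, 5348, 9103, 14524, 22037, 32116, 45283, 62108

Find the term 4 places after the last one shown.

D1: 2467, 3755, 5421, 7513, 10079, 13167, 16825
D2: 1288, 1666, 2092, 2566, 3088, 3658
D3: 378, 426, 474, 522, 570
D4: 48, 48, 48, 48
Constant fourth difference = 48, so extend:
570 + 48 = 618;  3658 + 618 = 4276;  16825 + 4276 = 21101;  62108 + 21101 = 83209
618 + 48 = 666;  4276 + 666 = 4942;  21101 + 4942 = 26043;  83209 + 26043 = 109252
666 + 48 = 714;  4942 + 714 = 5656;  26043 + 5656 = 31699;  109252 + 31699 = 140951
714 + 48 = 762;  5656 + 762 = 6418;  31699 + 6418 = 38117;  140951 + 38117 = 179068

179068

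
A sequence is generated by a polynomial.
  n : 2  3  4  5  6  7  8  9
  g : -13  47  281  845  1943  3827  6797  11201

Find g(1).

Δ: 60, 234, 564, 1098, 1884, 2970, 4404
Δ²: 174, 330, 534, 786, 1086, 1434
Δ³: 156, 204, 252, 300, 348
Δ⁴: 48, 48, 48, 48
The fourth differences are constant at 48.
Work back: 156 − 48 = 108;  174 − 108 = 66;  60 − 66 = -6;  -13 + 6 = -7

-7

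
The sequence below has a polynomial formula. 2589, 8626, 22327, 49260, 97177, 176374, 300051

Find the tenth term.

1121082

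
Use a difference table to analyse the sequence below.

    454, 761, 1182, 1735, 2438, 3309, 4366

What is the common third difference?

18

Δ: 307, 421, 553, 703, 871, 1057
Δ²: 114, 132, 150, 168, 186
Δ³: 18, 18, 18, 18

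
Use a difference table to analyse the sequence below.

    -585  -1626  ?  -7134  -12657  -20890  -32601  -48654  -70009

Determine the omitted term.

Using the last 6 terms:
-5523  -8233  -11711  -16053  -21355
-2710  -3478  -4342  -5302
-768  -864  -960
-96  -96
Constant fourth difference = -96.
Extend backward: -768 + 96 = -672;  -2710 + 672 = -2038;  -5523 + 2038 = -3485;  -7134 + 3485 = -3649

-3649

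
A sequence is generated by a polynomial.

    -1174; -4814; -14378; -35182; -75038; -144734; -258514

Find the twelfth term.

-3640, -9564, -20804, -39856, -69696, -113780
-5924, -11240, -19052, -29840, -44084
-5316, -7812, -10788, -14244
-2496, -2976, -3456
-480, -480
The fifth differences are constant (-480).
-3456 − 480 = -3936;  -14244 − 3936 = -18180;  -44084 − 18180 = -62264;  -113780 − 62264 = -176044;  -258514 − 176044 = -434558
-3936 − 480 = -4416;  -18180 − 4416 = -22596;  -62264 − 22596 = -84860;  -176044 − 84860 = -260904;  -434558 − 260904 = -695462
-4416 − 480 = -4896;  -22596 − 4896 = -27492;  -84860 − 27492 = -112352;  -260904 − 112352 = -373256;  -695462 − 373256 = -1068718
-4896 − 480 = -5376;  -27492 − 5376 = -32868;  -112352 − 32868 = -145220;  -373256 − 145220 = -518476;  -1068718 − 518476 = -1587194
-5376 − 480 = -5856;  -32868 − 5856 = -38724;  -145220 − 38724 = -183944;  -518476 − 183944 = -702420;  -1587194 − 702420 = -2289614

-2289614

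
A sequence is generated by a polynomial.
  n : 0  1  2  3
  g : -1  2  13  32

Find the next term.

59

First differences: 3 , 11 , 19
Second differences: 8 , 8
The second differences are constant (8).
19 + 8 = 27;  32 + 27 = 59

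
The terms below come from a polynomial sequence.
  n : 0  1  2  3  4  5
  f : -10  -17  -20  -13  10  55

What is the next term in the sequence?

128

First differences: -7, -3, 7, 23, 45
Second differences: 4, 10, 16, 22
Third differences: 6, 6, 6
Third differences constant at 6.
22 + 6 = 28;  45 + 28 = 73;  55 + 73 = 128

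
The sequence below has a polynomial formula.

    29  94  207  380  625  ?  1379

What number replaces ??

954

Using the first 5 terms:
Δ: 65  113  173  245
Δ²: 48  60  72
Δ³: 12  12
Constant third difference = 12.
Extend forward: 72 + 12 = 84;  245 + 84 = 329;  625 + 329 = 954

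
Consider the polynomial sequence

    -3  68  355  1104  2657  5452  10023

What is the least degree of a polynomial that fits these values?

4

First differences: 71, 287, 749, 1553, 2795, 4571
Second differences: 216, 462, 804, 1242, 1776
Third differences: 246, 342, 438, 534
Fourth differences: 96, 96, 96
The fourth differences are constant, so the polynomial has degree 4.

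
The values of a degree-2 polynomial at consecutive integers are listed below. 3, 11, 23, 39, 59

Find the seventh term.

First differences: 8 , 12 , 16 , 20
Second differences: 4 , 4 , 4
The second differences are constant (4).
20 + 4 = 24;  59 + 24 = 83
24 + 4 = 28;  83 + 28 = 111

111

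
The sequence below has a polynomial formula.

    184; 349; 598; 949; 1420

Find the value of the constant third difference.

D1: 165, 249, 351, 471
D2: 84, 102, 120
D3: 18, 18

18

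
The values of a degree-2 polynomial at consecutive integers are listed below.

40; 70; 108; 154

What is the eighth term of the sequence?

30, 38, 46
8, 8
Constant second difference = 8, so extend:
46 + 8 = 54;  154 + 54 = 208
54 + 8 = 62;  208 + 62 = 270
62 + 8 = 70;  270 + 70 = 340
70 + 8 = 78;  340 + 78 = 418

418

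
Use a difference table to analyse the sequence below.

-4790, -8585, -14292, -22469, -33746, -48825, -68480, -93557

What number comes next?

-124974

Δ: -3795  -5707  -8177  -11277  -15079  -19655  -25077
Δ²: -1912  -2470  -3100  -3802  -4576  -5422
Δ³: -558  -630  -702  -774  -846
Δ⁴: -72  -72  -72  -72
Fourth differences constant at -72.
-846 − 72 = -918;  -5422 − 918 = -6340;  -25077 − 6340 = -31417;  -93557 − 31417 = -124974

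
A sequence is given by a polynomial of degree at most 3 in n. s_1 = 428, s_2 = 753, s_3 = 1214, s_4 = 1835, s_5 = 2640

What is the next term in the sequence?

325, 461, 621, 805
136, 160, 184
24, 24
Third differences constant at 24.
184 + 24 = 208;  805 + 208 = 1013;  2640 + 1013 = 3653

3653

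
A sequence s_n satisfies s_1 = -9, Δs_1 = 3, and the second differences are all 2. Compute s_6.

26

Build the table forward from the leading diagonal:
D2: 2  2  2  2  2  2
D1: 3  5  7  9  11  13
s: -9  -6  -1  6  15  26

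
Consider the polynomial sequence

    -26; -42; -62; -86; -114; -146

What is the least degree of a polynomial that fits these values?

First differences: -16, -20, -24, -28, -32
Second differences: -4, -4, -4, -4
The second differences are constant, so the polynomial has degree 2.

2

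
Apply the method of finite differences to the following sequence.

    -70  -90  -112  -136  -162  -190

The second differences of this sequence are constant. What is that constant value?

-2

Δ: -20, -22, -24, -26, -28
Δ²: -2, -2, -2, -2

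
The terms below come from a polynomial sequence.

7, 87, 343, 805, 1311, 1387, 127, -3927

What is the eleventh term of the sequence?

-58233

80 , 256 , 462 , 506 , 76 , -1260 , -4054
176 , 206 , 44 , -430 , -1336 , -2794
30 , -162 , -474 , -906 , -1458
-192 , -312 , -432 , -552
-120 , -120 , -120
Fifth differences constant at -120.
-552 − 120 = -672;  -1458 − 672 = -2130;  -2794 − 2130 = -4924;  -4054 − 4924 = -8978;  -3927 − 8978 = -12905
-672 − 120 = -792;  -2130 − 792 = -2922;  -4924 − 2922 = -7846;  -8978 − 7846 = -16824;  -12905 − 16824 = -29729
-792 − 120 = -912;  -2922 − 912 = -3834;  -7846 − 3834 = -11680;  -16824 − 11680 = -28504;  -29729 − 28504 = -58233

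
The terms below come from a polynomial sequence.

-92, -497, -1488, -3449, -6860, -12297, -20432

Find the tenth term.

-69185

Δ: -405, -991, -1961, -3411, -5437, -8135
Δ²: -586, -970, -1450, -2026, -2698
Δ³: -384, -480, -576, -672
Δ⁴: -96, -96, -96
Fourth differences constant at -96.
-672 − 96 = -768;  -2698 − 768 = -3466;  -8135 − 3466 = -11601;  -20432 − 11601 = -32033
-768 − 96 = -864;  -3466 − 864 = -4330;  -11601 − 4330 = -15931;  -32033 − 15931 = -47964
-864 − 96 = -960;  -4330 − 960 = -5290;  -15931 − 5290 = -21221;  -47964 − 21221 = -69185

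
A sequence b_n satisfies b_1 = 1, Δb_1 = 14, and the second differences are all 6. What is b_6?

131

Build the table forward from the leading diagonal:
Δ²: 6  6  6  6  6  6
Δ: 14  20  26  32  38  44
b: 1  15  35  61  93  131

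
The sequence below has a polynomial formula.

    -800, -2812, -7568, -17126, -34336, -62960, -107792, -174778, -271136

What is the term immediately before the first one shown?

Δ: -2012, -4756, -9558, -17210, -28624, -44832, -66986, -96358
Δ²: -2744, -4802, -7652, -11414, -16208, -22154, -29372
Δ³: -2058, -2850, -3762, -4794, -5946, -7218
Δ⁴: -792, -912, -1032, -1152, -1272
Δ⁵: -120, -120, -120, -120
The fifth differences are constant at -120.
Work back: -792 + 120 = -672;  -2058 + 672 = -1386;  -2744 + 1386 = -1358;  -2012 + 1358 = -654;  -800 + 654 = -146

-146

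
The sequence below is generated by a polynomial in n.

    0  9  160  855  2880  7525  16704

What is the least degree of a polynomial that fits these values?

5

D1: 9, 151, 695, 2025, 4645, 9179
D2: 142, 544, 1330, 2620, 4534
D3: 402, 786, 1290, 1914
D4: 384, 504, 624
D5: 120, 120
The fifth differences are constant, so the polynomial has degree 5.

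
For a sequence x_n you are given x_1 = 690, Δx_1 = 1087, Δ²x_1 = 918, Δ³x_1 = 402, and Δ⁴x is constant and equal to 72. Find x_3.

Build the table forward from the leading diagonal:
Δ⁴: 72, 72, 72
Δ³: 402, 474, 546
Δ²: 918, 1320, 1794
Δ: 1087, 2005, 3325
x: 690, 1777, 3782

3782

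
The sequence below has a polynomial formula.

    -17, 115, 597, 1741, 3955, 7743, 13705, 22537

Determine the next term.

D1: 132, 482, 1144, 2214, 3788, 5962, 8832
D2: 350, 662, 1070, 1574, 2174, 2870
D3: 312, 408, 504, 600, 696
D4: 96, 96, 96, 96
Fourth differences constant at 96.
696 + 96 = 792;  2870 + 792 = 3662;  8832 + 3662 = 12494;  22537 + 12494 = 35031

35031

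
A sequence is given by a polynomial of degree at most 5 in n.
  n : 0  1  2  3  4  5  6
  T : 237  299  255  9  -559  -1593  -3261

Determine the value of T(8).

-9291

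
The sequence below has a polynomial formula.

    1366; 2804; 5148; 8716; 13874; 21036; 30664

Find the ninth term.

59406

Δ: 1438  2344  3568  5158  7162  9628
Δ²: 906  1224  1590  2004  2466
Δ³: 318  366  414  462
Δ⁴: 48  48  48
Fourth differences constant at 48.
462 + 48 = 510;  2466 + 510 = 2976;  9628 + 2976 = 12604;  30664 + 12604 = 43268
510 + 48 = 558;  2976 + 558 = 3534;  12604 + 3534 = 16138;  43268 + 16138 = 59406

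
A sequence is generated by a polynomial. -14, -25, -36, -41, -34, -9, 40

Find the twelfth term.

855

D1: -11, -11, -5, 7, 25, 49
D2: 0, 6, 12, 18, 24
D3: 6, 6, 6, 6
Third differences constant at 6.
24 + 6 = 30;  49 + 30 = 79;  40 + 79 = 119
30 + 6 = 36;  79 + 36 = 115;  119 + 115 = 234
36 + 6 = 42;  115 + 42 = 157;  234 + 157 = 391
42 + 6 = 48;  157 + 48 = 205;  391 + 205 = 596
48 + 6 = 54;  205 + 54 = 259;  596 + 259 = 855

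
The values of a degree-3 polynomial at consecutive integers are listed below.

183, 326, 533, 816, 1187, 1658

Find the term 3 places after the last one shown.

3791

D1: 143  207  283  371  471
D2: 64  76  88  100
D3: 12  12  12
The third differences are constant (12).
100 + 12 = 112;  471 + 112 = 583;  1658 + 583 = 2241
112 + 12 = 124;  583 + 124 = 707;  2241 + 707 = 2948
124 + 12 = 136;  707 + 136 = 843;  2948 + 843 = 3791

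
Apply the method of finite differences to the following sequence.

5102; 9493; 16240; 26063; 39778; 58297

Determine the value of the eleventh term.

Δ: 4391, 6747, 9823, 13715, 18519
Δ²: 2356, 3076, 3892, 4804
Δ³: 720, 816, 912
Δ⁴: 96, 96
Constant fourth difference = 96, so extend:
912 + 96 = 1008;  4804 + 1008 = 5812;  18519 + 5812 = 24331;  58297 + 24331 = 82628
1008 + 96 = 1104;  5812 + 1104 = 6916;  24331 + 6916 = 31247;  82628 + 31247 = 113875
1104 + 96 = 1200;  6916 + 1200 = 8116;  31247 + 8116 = 39363;  113875 + 39363 = 153238
1200 + 96 = 1296;  8116 + 1296 = 9412;  39363 + 9412 = 48775;  153238 + 48775 = 202013
1296 + 96 = 1392;  9412 + 1392 = 10804;  48775 + 10804 = 59579;  202013 + 59579 = 261592

261592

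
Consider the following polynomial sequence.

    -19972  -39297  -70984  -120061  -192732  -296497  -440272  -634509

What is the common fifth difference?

-120

First differences: -19325, -31687, -49077, -72671, -103765, -143775, -194237
Second differences: -12362, -17390, -23594, -31094, -40010, -50462
Third differences: -5028, -6204, -7500, -8916, -10452
Fourth differences: -1176, -1296, -1416, -1536
Fifth differences: -120, -120, -120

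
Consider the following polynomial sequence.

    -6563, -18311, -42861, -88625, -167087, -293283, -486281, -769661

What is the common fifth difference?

Δ: -11748, -24550, -45764, -78462, -126196, -192998, -283380
Δ²: -12802, -21214, -32698, -47734, -66802, -90382
Δ³: -8412, -11484, -15036, -19068, -23580
Δ⁴: -3072, -3552, -4032, -4512
Δ⁵: -480, -480, -480

-480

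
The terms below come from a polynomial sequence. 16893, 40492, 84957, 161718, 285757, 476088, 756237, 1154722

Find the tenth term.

2448612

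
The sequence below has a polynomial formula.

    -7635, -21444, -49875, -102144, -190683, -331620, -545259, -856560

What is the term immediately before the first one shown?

First differences: -13809, -28431, -52269, -88539, -140937, -213639, -311301
Second differences: -14622, -23838, -36270, -52398, -72702, -97662
Third differences: -9216, -12432, -16128, -20304, -24960
Fourth differences: -3216, -3696, -4176, -4656
Fifth differences: -480, -480, -480
The fifth differences are constant at -480.
Work back: -3216 + 480 = -2736;  -9216 + 2736 = -6480;  -14622 + 6480 = -8142;  -13809 + 8142 = -5667;  -7635 + 5667 = -1968

-1968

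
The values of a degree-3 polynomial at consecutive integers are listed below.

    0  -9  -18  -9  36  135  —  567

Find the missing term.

306

Using the first 6 terms:
First differences: -9, -9, 9, 45, 99
Second differences: 0, 18, 36, 54
Third differences: 18, 18, 18
Constant third difference = 18.
Extend forward: 54 + 18 = 72;  99 + 72 = 171;  135 + 171 = 306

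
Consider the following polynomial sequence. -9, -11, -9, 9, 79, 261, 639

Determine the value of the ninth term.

2439

First differences: -2, 2, 18, 70, 182, 378
Second differences: 4, 16, 52, 112, 196
Third differences: 12, 36, 60, 84
Fourth differences: 24, 24, 24
Constant fourth difference = 24, so extend:
84 + 24 = 108;  196 + 108 = 304;  378 + 304 = 682;  639 + 682 = 1321
108 + 24 = 132;  304 + 132 = 436;  682 + 436 = 1118;  1321 + 1118 = 2439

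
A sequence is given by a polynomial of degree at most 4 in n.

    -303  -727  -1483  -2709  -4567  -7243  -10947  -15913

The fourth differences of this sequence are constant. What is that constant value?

Δ: -424, -756, -1226, -1858, -2676, -3704, -4966
Δ²: -332, -470, -632, -818, -1028, -1262
Δ³: -138, -162, -186, -210, -234
Δ⁴: -24, -24, -24, -24

-24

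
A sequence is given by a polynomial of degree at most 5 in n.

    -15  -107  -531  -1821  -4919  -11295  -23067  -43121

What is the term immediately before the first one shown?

-92, -424, -1290, -3098, -6376, -11772, -20054
-332, -866, -1808, -3278, -5396, -8282
-534, -942, -1470, -2118, -2886
-408, -528, -648, -768
-120, -120, -120
The fifth differences are constant at -120.
Work back: -408 + 120 = -288;  -534 + 288 = -246;  -332 + 246 = -86;  -92 + 86 = -6;  -15 + 6 = -9

-9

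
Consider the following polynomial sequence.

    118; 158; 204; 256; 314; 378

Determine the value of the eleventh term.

Δ: 40, 46, 52, 58, 64
Δ²: 6, 6, 6, 6
The second differences are constant (6).
64 + 6 = 70;  378 + 70 = 448
70 + 6 = 76;  448 + 76 = 524
76 + 6 = 82;  524 + 82 = 606
82 + 6 = 88;  606 + 88 = 694
88 + 6 = 94;  694 + 94 = 788

788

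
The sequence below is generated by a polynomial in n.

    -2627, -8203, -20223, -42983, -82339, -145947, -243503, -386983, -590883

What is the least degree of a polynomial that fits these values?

Δ: -5576, -12020, -22760, -39356, -63608, -97556, -143480, -203900
Δ²: -6444, -10740, -16596, -24252, -33948, -45924, -60420
Δ³: -4296, -5856, -7656, -9696, -11976, -14496
Δ⁴: -1560, -1800, -2040, -2280, -2520
Δ⁵: -240, -240, -240, -240
The fifth differences are constant, so the polynomial has degree 5.

5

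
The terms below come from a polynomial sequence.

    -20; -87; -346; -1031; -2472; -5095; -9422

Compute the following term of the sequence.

Δ: -67 , -259 , -685 , -1441 , -2623 , -4327
Δ²: -192 , -426 , -756 , -1182 , -1704
Δ³: -234 , -330 , -426 , -522
Δ⁴: -96 , -96 , -96
Constant fourth difference = -96, so extend:
-522 − 96 = -618;  -1704 − 618 = -2322;  -4327 − 2322 = -6649;  -9422 − 6649 = -16071

-16071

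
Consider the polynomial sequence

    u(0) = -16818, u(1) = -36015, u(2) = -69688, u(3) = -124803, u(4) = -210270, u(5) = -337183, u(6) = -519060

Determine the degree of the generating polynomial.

D1: -19197, -33673, -55115, -85467, -126913, -181877
D2: -14476, -21442, -30352, -41446, -54964
D3: -6966, -8910, -11094, -13518
D4: -1944, -2184, -2424
D5: -240, -240
The fifth differences are constant, so the polynomial has degree 5.

5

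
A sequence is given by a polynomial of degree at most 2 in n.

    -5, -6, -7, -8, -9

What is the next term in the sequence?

-10

First differences: -1, -1, -1, -1
First differences constant at -1.
-9 − 1 = -10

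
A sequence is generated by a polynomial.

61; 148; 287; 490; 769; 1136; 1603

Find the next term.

Δ: 87  139  203  279  367  467
Δ²: 52  64  76  88  100
Δ³: 12  12  12  12
The third differences are constant (12).
100 + 12 = 112;  467 + 112 = 579;  1603 + 579 = 2182

2182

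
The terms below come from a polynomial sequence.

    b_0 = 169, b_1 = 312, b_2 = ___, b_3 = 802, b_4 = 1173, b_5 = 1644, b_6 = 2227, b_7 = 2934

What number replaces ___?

519

Using the last 5 terms:
371, 471, 583, 707
100, 112, 124
12, 12
Constant third difference = 12.
Extend backward: 100 − 12 = 88;  371 − 88 = 283;  802 − 283 = 519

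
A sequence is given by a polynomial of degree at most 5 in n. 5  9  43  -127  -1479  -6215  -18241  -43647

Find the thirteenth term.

-797887

D1: 4, 34, -170, -1352, -4736, -12026, -25406
D2: 30, -204, -1182, -3384, -7290, -13380
D3: -234, -978, -2202, -3906, -6090
D4: -744, -1224, -1704, -2184
D5: -480, -480, -480
The fifth differences are constant (-480).
-2184 − 480 = -2664;  -6090 − 2664 = -8754;  -13380 − 8754 = -22134;  -25406 − 22134 = -47540;  -43647 − 47540 = -91187
-2664 − 480 = -3144;  -8754 − 3144 = -11898;  -22134 − 11898 = -34032;  -47540 − 34032 = -81572;  -91187 − 81572 = -172759
-3144 − 480 = -3624;  -11898 − 3624 = -15522;  -34032 − 15522 = -49554;  -81572 − 49554 = -131126;  -172759 − 131126 = -303885
-3624 − 480 = -4104;  -15522 − 4104 = -19626;  -49554 − 19626 = -69180;  -131126 − 69180 = -200306;  -303885 − 200306 = -504191
-4104 − 480 = -4584;  -19626 − 4584 = -24210;  -69180 − 24210 = -93390;  -200306 − 93390 = -293696;  -504191 − 293696 = -797887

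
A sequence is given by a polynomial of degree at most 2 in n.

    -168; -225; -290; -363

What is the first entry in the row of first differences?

-57

Δ: -57, -65, -73
Δ²: -8, -8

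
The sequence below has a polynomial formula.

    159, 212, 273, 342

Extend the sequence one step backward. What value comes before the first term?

53, 61, 69
8, 8
The second differences are constant at 8.
Work back: 53 − 8 = 45;  159 − 45 = 114

114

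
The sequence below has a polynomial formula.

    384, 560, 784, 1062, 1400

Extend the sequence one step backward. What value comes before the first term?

250

First differences: 176  224  278  338
Second differences: 48  54  60
Third differences: 6  6
The third differences are constant at 6.
Work back: 48 − 6 = 42;  176 − 42 = 134;  384 − 134 = 250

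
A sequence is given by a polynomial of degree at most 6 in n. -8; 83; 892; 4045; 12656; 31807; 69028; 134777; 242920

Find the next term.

First differences: 91, 809, 3153, 8611, 19151, 37221, 65749, 108143
Second differences: 718, 2344, 5458, 10540, 18070, 28528, 42394
Third differences: 1626, 3114, 5082, 7530, 10458, 13866
Fourth differences: 1488, 1968, 2448, 2928, 3408
Fifth differences: 480, 480, 480, 480
Constant fifth difference = 480, so extend:
3408 + 480 = 3888;  13866 + 3888 = 17754;  42394 + 17754 = 60148;  108143 + 60148 = 168291;  242920 + 168291 = 411211

411211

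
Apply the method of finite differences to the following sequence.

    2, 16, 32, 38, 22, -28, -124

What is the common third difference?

First differences: 14, 16, 6, -16, -50, -96
Second differences: 2, -10, -22, -34, -46
Third differences: -12, -12, -12, -12

-12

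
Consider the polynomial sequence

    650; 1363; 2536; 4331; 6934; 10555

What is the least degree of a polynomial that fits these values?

713, 1173, 1795, 2603, 3621
460, 622, 808, 1018
162, 186, 210
24, 24
The fourth differences are constant, so the polynomial has degree 4.

4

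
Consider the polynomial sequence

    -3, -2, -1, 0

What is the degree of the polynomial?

Δ: 1, 1, 1
The first differences are constant, so the polynomial has degree 1.

1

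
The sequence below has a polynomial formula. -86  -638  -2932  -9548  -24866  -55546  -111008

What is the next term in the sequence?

-203912

-552, -2294, -6616, -15318, -30680, -55462
-1742, -4322, -8702, -15362, -24782
-2580, -4380, -6660, -9420
-1800, -2280, -2760
-480, -480
Constant fifth difference = -480, so extend:
-2760 − 480 = -3240;  -9420 − 3240 = -12660;  -24782 − 12660 = -37442;  -55462 − 37442 = -92904;  -111008 − 92904 = -203912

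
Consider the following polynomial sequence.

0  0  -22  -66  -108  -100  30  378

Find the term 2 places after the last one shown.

D1: 0, -22, -44, -42, 8, 130, 348
D2: -22, -22, 2, 50, 122, 218
D3: 0, 24, 48, 72, 96
D4: 24, 24, 24, 24
Fourth differences constant at 24.
96 + 24 = 120;  218 + 120 = 338;  348 + 338 = 686;  378 + 686 = 1064
120 + 24 = 144;  338 + 144 = 482;  686 + 482 = 1168;  1064 + 1168 = 2232

2232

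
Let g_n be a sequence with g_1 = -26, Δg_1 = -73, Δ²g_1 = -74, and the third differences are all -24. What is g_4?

-491

Build the table forward from the leading diagonal:
Δ³: -24  -24  -24  -24
Δ²: -74  -98  -122  -146
Δ: -73  -147  -245  -367
g: -26  -99  -246  -491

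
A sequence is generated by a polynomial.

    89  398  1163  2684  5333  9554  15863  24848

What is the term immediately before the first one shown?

8

309, 765, 1521, 2649, 4221, 6309, 8985
456, 756, 1128, 1572, 2088, 2676
300, 372, 444, 516, 588
72, 72, 72, 72
The fourth differences are constant at 72.
Work back: 300 − 72 = 228;  456 − 228 = 228;  309 − 228 = 81;  89 − 81 = 8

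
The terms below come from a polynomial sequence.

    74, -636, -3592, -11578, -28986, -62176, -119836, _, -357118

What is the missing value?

Using the first 7 terms:
D1: -710  -2956  -7986  -17408  -33190  -57660
D2: -2246  -5030  -9422  -15782  -24470
D3: -2784  -4392  -6360  -8688
D4: -1608  -1968  -2328
D5: -360  -360
Constant fifth difference = -360.
Extend forward: -2328 − 360 = -2688;  -8688 − 2688 = -11376;  -24470 − 11376 = -35846;  -57660 − 35846 = -93506;  -119836 − 93506 = -213342

-213342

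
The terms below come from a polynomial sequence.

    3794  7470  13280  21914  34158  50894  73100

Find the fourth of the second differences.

4492

D1: 3676, 5810, 8634, 12244, 16736, 22206
D2: 2134, 2824, 3610, 4492, 5470
D3: 690, 786, 882, 978
D4: 96, 96, 96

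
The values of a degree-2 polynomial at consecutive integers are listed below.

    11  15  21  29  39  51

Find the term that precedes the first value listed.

D1: 4, 6, 8, 10, 12
D2: 2, 2, 2, 2
The second differences are constant at 2.
Work back: 4 − 2 = 2;  11 − 2 = 9

9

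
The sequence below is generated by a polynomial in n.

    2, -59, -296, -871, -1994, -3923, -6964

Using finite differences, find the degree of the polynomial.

4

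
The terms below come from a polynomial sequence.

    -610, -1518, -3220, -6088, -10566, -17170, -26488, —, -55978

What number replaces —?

-39180

Using the first 7 terms:
-908, -1702, -2868, -4478, -6604, -9318
-794, -1166, -1610, -2126, -2714
-372, -444, -516, -588
-72, -72, -72
Constant fourth difference = -72.
Extend forward: -588 − 72 = -660;  -2714 − 660 = -3374;  -9318 − 3374 = -12692;  -26488 − 12692 = -39180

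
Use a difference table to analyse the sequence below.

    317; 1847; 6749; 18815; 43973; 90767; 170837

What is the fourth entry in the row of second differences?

21636

D1: 1530, 4902, 12066, 25158, 46794, 80070
D2: 3372, 7164, 13092, 21636, 33276
D3: 3792, 5928, 8544, 11640
D4: 2136, 2616, 3096
D5: 480, 480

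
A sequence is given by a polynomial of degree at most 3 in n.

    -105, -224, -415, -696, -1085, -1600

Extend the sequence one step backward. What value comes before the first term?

-40

First differences: -119  -191  -281  -389  -515
Second differences: -72  -90  -108  -126
Third differences: -18  -18  -18
The third differences are constant at -18.
Work back: -72 + 18 = -54;  -119 + 54 = -65;  -105 + 65 = -40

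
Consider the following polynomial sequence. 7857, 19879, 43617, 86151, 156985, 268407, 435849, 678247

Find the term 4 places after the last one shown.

D1: 12022, 23738, 42534, 70834, 111422, 167442, 242398
D2: 11716, 18796, 28300, 40588, 56020, 74956
D3: 7080, 9504, 12288, 15432, 18936
D4: 2424, 2784, 3144, 3504
D5: 360, 360, 360
The fifth differences are constant (360).
3504 + 360 = 3864;  18936 + 3864 = 22800;  74956 + 22800 = 97756;  242398 + 97756 = 340154;  678247 + 340154 = 1018401
3864 + 360 = 4224;  22800 + 4224 = 27024;  97756 + 27024 = 124780;  340154 + 124780 = 464934;  1018401 + 464934 = 1483335
4224 + 360 = 4584;  27024 + 4584 = 31608;  124780 + 31608 = 156388;  464934 + 156388 = 621322;  1483335 + 621322 = 2104657
4584 + 360 = 4944;  31608 + 4944 = 36552;  156388 + 36552 = 192940;  621322 + 192940 = 814262;  2104657 + 814262 = 2918919

2918919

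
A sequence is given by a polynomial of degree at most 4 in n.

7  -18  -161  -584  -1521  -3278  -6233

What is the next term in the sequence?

-10836

Δ: -25, -143, -423, -937, -1757, -2955
Δ²: -118, -280, -514, -820, -1198
Δ³: -162, -234, -306, -378
Δ⁴: -72, -72, -72
Constant fourth difference = -72, so extend:
-378 − 72 = -450;  -1198 − 450 = -1648;  -2955 − 1648 = -4603;  -6233 − 4603 = -10836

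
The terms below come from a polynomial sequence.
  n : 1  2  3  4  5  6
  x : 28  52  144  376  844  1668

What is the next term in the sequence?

First differences: 24, 92, 232, 468, 824
Second differences: 68, 140, 236, 356
Third differences: 72, 96, 120
Fourth differences: 24, 24
Fourth differences constant at 24.
120 + 24 = 144;  356 + 144 = 500;  824 + 500 = 1324;  1668 + 1324 = 2992

2992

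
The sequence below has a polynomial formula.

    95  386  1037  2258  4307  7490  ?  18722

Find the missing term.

Using the first 6 terms:
D1: 291  651  1221  2049  3183
D2: 360  570  828  1134
D3: 210  258  306
D4: 48  48
Constant fourth difference = 48.
Extend forward: 306 + 48 = 354;  1134 + 354 = 1488;  3183 + 1488 = 4671;  7490 + 4671 = 12161

12161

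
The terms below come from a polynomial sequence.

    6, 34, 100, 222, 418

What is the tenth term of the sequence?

First differences: 28, 66, 122, 196
Second differences: 38, 56, 74
Third differences: 18, 18
The third differences are constant (18).
74 + 18 = 92;  196 + 92 = 288;  418 + 288 = 706
92 + 18 = 110;  288 + 110 = 398;  706 + 398 = 1104
110 + 18 = 128;  398 + 128 = 526;  1104 + 526 = 1630
128 + 18 = 146;  526 + 146 = 672;  1630 + 672 = 2302
146 + 18 = 164;  672 + 164 = 836;  2302 + 836 = 3138

3138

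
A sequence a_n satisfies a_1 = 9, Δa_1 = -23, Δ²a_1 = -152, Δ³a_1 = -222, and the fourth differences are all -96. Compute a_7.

Build the table forward from the leading diagonal:
Fourth differences: -96, -96, -96, -96, -96, -96, -96
Third differences: -222, -318, -414, -510, -606, -702, -798
Second differences: -152, -374, -692, -1106, -1616, -2222, -2924
First differences: -23, -175, -549, -1241, -2347, -3963, -6185
a: 9, -14, -189, -738, -1979, -4326, -8289

-8289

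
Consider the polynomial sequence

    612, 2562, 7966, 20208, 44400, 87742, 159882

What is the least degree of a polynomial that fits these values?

Δ: 1950, 5404, 12242, 24192, 43342, 72140
Δ²: 3454, 6838, 11950, 19150, 28798
Δ³: 3384, 5112, 7200, 9648
Δ⁴: 1728, 2088, 2448
Δ⁵: 360, 360
The fifth differences are constant, so the polynomial has degree 5.

5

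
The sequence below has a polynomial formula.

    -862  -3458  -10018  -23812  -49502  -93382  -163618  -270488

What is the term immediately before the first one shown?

D1: -2596, -6560, -13794, -25690, -43880, -70236, -106870
D2: -3964, -7234, -11896, -18190, -26356, -36634
D3: -3270, -4662, -6294, -8166, -10278
D4: -1392, -1632, -1872, -2112
D5: -240, -240, -240
The fifth differences are constant at -240.
Work back: -1392 + 240 = -1152;  -3270 + 1152 = -2118;  -3964 + 2118 = -1846;  -2596 + 1846 = -750;  -862 + 750 = -112

-112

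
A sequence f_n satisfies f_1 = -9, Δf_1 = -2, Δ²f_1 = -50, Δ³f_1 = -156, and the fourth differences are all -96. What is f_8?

-9893

Build the table forward from the leading diagonal:
Fourth differences: -96  -96  -96  -96  -96  -96  -96  -96
Third differences: -156  -252  -348  -444  -540  -636  -732  -828
Second differences: -50  -206  -458  -806  -1250  -1790  -2426  -3158
First differences: -2  -52  -258  -716  -1522  -2772  -4562  -6988
f: -9  -11  -63  -321  -1037  -2559  -5331  -9893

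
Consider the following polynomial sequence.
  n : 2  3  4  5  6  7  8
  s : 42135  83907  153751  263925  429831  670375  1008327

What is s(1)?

Δ: 41772  69844  110174  165906  240544  337952
Δ²: 28072  40330  55732  74638  97408
Δ³: 12258  15402  18906  22770
Δ⁴: 3144  3504  3864
Δ⁵: 360  360
The fifth differences are constant at 360.
Work back: 3144 − 360 = 2784;  12258 − 2784 = 9474;  28072 − 9474 = 18598;  41772 − 18598 = 23174;  42135 − 23174 = 18961

18961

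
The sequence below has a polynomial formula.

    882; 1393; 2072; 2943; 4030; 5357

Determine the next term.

511  679  871  1087  1327
168  192  216  240
24  24  24
Constant third difference = 24, so extend:
240 + 24 = 264;  1327 + 264 = 1591;  5357 + 1591 = 6948

6948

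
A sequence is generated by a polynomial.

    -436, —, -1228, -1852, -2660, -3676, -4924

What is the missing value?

Using the last 5 terms:
Δ: -624  -808  -1016  -1248
Δ²: -184  -208  -232
Δ³: -24  -24
Constant third difference = -24.
Extend backward: -184 + 24 = -160;  -624 + 160 = -464;  -1228 + 464 = -764

-764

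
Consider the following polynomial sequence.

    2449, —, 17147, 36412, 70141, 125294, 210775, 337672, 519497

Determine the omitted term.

7090

Using the last 7 terms:
19265  33729  55153  85481  126897  181825
14464  21424  30328  41416  54928
6960  8904  11088  13512
1944  2184  2424
240  240
Constant fifth difference = 240.
Extend backward: 1944 − 240 = 1704;  6960 − 1704 = 5256;  14464 − 5256 = 9208;  19265 − 9208 = 10057;  17147 − 10057 = 7090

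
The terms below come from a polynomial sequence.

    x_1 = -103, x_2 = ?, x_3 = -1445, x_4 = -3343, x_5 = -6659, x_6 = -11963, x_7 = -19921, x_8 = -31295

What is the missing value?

-491

Using the last 6 terms:
D1: -1898  -3316  -5304  -7958  -11374
D2: -1418  -1988  -2654  -3416
D3: -570  -666  -762
D4: -96  -96
Constant fourth difference = -96.
Extend backward: -570 + 96 = -474;  -1418 + 474 = -944;  -1898 + 944 = -954;  -1445 + 954 = -491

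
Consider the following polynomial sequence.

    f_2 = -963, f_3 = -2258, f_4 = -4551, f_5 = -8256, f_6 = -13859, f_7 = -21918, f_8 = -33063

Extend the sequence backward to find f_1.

Δ: -1295, -2293, -3705, -5603, -8059, -11145
Δ²: -998, -1412, -1898, -2456, -3086
Δ³: -414, -486, -558, -630
Δ⁴: -72, -72, -72
The fourth differences are constant at -72.
Work back: -414 + 72 = -342;  -998 + 342 = -656;  -1295 + 656 = -639;  -963 + 639 = -324

-324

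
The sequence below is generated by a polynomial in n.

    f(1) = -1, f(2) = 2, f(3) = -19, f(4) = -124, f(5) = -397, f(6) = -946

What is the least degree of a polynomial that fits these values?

4

Δ: 3, -21, -105, -273, -549
Δ²: -24, -84, -168, -276
Δ³: -60, -84, -108
Δ⁴: -24, -24
The fourth differences are constant, so the polynomial has degree 4.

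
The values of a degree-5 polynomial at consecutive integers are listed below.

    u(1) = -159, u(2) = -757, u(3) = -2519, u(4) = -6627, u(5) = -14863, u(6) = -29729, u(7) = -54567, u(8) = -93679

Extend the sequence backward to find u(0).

-23

-598  -1762  -4108  -8236  -14866  -24838  -39112
-1164  -2346  -4128  -6630  -9972  -14274
-1182  -1782  -2502  -3342  -4302
-600  -720  -840  -960
-120  -120  -120
The fifth differences are constant at -120.
Work back: -600 + 120 = -480;  -1182 + 480 = -702;  -1164 + 702 = -462;  -598 + 462 = -136;  -159 + 136 = -23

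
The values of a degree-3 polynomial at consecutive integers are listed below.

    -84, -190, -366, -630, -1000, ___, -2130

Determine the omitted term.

-1494

Using the first 5 terms:
Δ: -106  -176  -264  -370
Δ²: -70  -88  -106
Δ³: -18  -18
Constant third difference = -18.
Extend forward: -106 − 18 = -124;  -370 − 124 = -494;  -1000 − 494 = -1494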